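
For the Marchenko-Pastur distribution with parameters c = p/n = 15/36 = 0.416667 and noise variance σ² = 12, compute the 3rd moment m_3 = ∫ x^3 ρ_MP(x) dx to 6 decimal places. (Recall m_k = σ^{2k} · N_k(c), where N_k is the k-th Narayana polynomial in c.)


E[X³] = σ⁶ (1 + 3c + c²) (third MP moment). With σ² = 12 (so σ⁶ = 1728) and c = 15/36 = 0.416667: E[X³] = 1728 · (1 + 3·0.416667 + (0.416667)²) = 1728 · 2.423611.

So E[X^3] = 4188.000000.


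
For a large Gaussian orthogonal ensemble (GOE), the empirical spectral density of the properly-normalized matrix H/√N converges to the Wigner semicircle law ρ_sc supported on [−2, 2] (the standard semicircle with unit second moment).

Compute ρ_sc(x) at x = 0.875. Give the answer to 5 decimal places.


ρ_sc(x) = (1/(2π)) √(4 − x²). With x = 0.875:
  4 − x² = 4 − (0.875)² = 4 − 0.765625 = 3.234375.
  √(4 − x²) = 1.798437.
  1/(2π) = 0.159155.
  ρ_sc(0.875) = 0.159155 · 1.798437 = 0.286230.

Rounded to 5 decimal places: ρ_sc(0.875) ≈ 0.28623.


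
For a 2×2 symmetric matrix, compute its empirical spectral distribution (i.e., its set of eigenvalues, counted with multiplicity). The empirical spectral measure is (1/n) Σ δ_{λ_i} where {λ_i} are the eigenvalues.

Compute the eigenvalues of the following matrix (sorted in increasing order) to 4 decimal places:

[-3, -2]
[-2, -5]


Since M is real symmetric, both eigenvalues are real; they are the roots of det(λI − M) = λ² − (tr M) λ + det M.
tr M = -3 + (-5) = -8.
det M = (-3)·(-5) − (-2)² = 15 − 4 = 11.
Characteristic polynomial: λ² + 8λ + 11 = 0.
Discriminant Δ = (tr M)² − 4·det M = 64 − 44 = 20; √Δ = 4.472136.
λ = (tr M ± √Δ)/2 = (-8 ± 4.472136)/2, giving (tr M − √Δ)/2 = -6.2361 and (tr M + √Δ)/2 = -1.7639.

Eigenvalues sorted in increasing order: [-6.2361, -1.7639].


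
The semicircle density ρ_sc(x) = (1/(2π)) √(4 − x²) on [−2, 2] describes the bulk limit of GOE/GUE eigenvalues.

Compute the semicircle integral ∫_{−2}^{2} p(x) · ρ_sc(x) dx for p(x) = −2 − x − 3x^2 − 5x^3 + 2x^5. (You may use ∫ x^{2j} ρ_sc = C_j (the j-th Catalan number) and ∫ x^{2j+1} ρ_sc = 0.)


Write p(x) = Σ a_i x^i, split into monomials and integrate each against ρ_sc separately.
Using ∫ x^{2j} ρ_sc = C_j = (1/(j+1)) C(2j, j) (Catalan numbers) and ∫ x^{2j+1} ρ_sc = 0 (odd monomials vanish by symmetry):
  i = 0 (even): a_0 · C_{0} = -2 · 1 = -2
  i = 1 (odd): ∫ x^1 ρ_sc = 0 (vanishes)
  i = 2 (even): a_2 · C_{1} = -3 · 1 = -3
  i = 3 (odd): ∫ x^3 ρ_sc = 0 (vanishes)
  i = 5 (odd): ∫ x^5 ρ_sc = 0 (vanishes)

Summing the contributions: ∫_{−2}^{2} p(x) ρ_sc(x) dx = (-2) + (-3) = -5.


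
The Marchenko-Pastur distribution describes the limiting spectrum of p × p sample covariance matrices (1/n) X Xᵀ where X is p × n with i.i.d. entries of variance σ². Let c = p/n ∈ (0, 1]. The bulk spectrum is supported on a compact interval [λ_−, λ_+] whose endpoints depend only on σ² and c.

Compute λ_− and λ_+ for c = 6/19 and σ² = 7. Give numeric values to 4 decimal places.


c = 6/19 = 0.315789; √c = 0.561951.
λ_− = σ² (1 − √c)² = 7 · (1 − 0.561951)² = 7 · (0.438049)² = 1.343205.
λ_+ = σ² (1 + √c)² = 7 · (1 + 0.561951)² = 7 · (1.561951)² = 17.077847.

Rounded to 4 decimal places: λ_− ≈ 1.3432, λ_+ ≈ 17.0778.


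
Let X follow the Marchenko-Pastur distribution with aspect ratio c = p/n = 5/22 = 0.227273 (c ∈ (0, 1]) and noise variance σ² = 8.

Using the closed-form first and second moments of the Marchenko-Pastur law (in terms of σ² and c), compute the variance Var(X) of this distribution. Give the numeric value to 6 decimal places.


Recall the MP moments m_1 = E[X] = σ² and m_2 = E[X²] = σ⁴ (1 + c).
m_1 = E[X] = σ² = 8, so m_1² = 64.
m_2 = E[X²] = σ⁴ (1 + c) = 64 · (1 + 0.227273) = 64 · 1.227273 = 78.545455.
(Note m_2 − m_1² simplifies to c · σ⁴ = 0.227273 · 64.)

Var(X) = m_2 − m_1² = 78.545455 − 64 = 14.545455.


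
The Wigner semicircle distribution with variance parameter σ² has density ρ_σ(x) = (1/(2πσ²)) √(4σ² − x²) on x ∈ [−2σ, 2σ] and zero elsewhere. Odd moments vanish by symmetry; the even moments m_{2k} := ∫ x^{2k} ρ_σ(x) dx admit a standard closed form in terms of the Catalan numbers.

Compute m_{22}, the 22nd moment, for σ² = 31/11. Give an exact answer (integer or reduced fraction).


By the scaled semicircle moment identity, m_{2k} = σ^{2k} · C_k with k = 11.
C_11 = (1/(k+1)) · C(2k, k) = (1/12) · C(22, 11) = (1/12) · 705432 = 58786.
σ^{2k} = (σ²)^k = (31/11)^11 = 25408476896404831/285311670611.

Therefore m_{22} = σ^{22} · C_11 = (25408476896404831/285311670611) · 58786 = 1493662722832054395166/285311670611.


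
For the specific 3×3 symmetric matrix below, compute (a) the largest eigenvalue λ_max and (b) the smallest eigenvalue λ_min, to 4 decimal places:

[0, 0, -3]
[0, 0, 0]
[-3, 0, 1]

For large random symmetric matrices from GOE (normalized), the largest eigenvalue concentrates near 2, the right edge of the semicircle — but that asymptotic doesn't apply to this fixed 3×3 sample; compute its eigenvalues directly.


Since M is real symmetric, all three eigenvalues are real; they are the roots of det(λI − M) = λ³ − (tr M) λ² + s λ − det M, where s is the sum of the principal 2×2 minors.
tr M = 0 + 0 + 1 = 1.
s = (0·0 − 0²) + (0·1 − (-3)²) + (0·1 − 0²) = 0 + (-9) + 0 = -9.
det M (expand along row 1) = 0·0 − 0·0 + (-3)·0 = 0.
Characteristic polynomial: λ³ − λ² − 9λ = 0.
Substitute λ = y + (tr M)/3 = y + 0.333333 to remove the quadratic term: y³ + p·y + q = 0 with p = s − (tr M)²/3 = -9.333333 and q = −2(tr M)³/27 + (tr M)·s/3 − det M = -3.074074.
Three real roots ⇒ use the trigonometric (Viète) form: r = 2√(−p/3) = 3.527668, φ = arccos(3q/(p·r)) = arccos(0.280099) = 1.286899 rad.
y_k = r·cos(φ/3 − 2πk/3) for k = 0, 1, 2 gives y = 3.208048, -0.333333, -2.874715.
λ_k = y_k + 0.333333 gives λ = 3.5414, 0.0000, -2.5414 (check: the sum is 1.0000 = tr M).

Hence λ_max = 3.5414 and λ_min = -2.5414.


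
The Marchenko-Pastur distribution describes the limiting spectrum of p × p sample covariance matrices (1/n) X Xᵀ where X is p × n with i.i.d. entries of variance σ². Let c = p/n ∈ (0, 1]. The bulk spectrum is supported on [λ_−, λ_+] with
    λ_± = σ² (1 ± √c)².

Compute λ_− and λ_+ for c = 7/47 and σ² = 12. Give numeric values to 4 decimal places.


c = 7/47 = 0.148936; √c = 0.385922.
λ_− = σ² (1 − √c)² = 12 · (1 − 0.385922)² = 12 · (0.614078)² = 4.525094.
λ_+ = σ² (1 + √c)² = 12 · (1 + 0.385922)² = 12 · (1.385922)² = 23.049374.

Rounded to 4 decimal places: λ_− ≈ 4.5251, λ_+ ≈ 23.0494.


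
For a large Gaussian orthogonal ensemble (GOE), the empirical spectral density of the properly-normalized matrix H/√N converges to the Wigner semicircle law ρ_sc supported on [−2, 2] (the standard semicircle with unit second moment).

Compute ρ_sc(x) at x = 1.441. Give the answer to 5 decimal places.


ρ_sc(x) = (1/(2π)) √(4 − x²). With x = 1.441:
  4 − x² = 4 − (1.441)² = 4 − 2.076481 = 1.923519.
  √(4 − x²) = 1.386910.
  1/(2π) = 0.159155.
  ρ_sc(1.441) = 0.159155 · 1.386910 = 0.220734.

Rounded to 5 decimal places: ρ_sc(1.441) ≈ 0.22073.


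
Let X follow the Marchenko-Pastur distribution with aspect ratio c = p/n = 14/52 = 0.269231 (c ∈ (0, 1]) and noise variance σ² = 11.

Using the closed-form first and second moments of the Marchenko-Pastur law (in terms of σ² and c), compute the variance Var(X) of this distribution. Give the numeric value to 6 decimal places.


Recall the MP moments m_1 = E[X] = σ² and m_2 = E[X²] = σ⁴ (1 + c).
m_1 = E[X] = σ² = 11, so m_1² = 121.
m_2 = E[X²] = σ⁴ (1 + c) = 121 · (1 + 0.269231) = 121 · 1.269231 = 153.576923.
(Note m_2 − m_1² simplifies to c · σ⁴ = 0.269231 · 121.)

Var(X) = m_2 − m_1² = 153.576923 − 121 = 32.576923.


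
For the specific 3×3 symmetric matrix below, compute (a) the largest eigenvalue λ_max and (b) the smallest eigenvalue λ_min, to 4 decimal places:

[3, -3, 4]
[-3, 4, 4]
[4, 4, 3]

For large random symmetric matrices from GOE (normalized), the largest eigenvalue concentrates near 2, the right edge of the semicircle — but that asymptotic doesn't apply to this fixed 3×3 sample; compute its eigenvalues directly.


Since M is real symmetric, all three eigenvalues are real; they are the roots of det(λI − M) = λ³ − (tr M) λ² + s λ − det M, where s is the sum of the principal 2×2 minors.
tr M = 3 + 4 + 3 = 10.
s = (3·4 − (-3)²) + (3·3 − 4²) + (4·3 − 4²) = 3 + (-7) + (-4) = -8.
det M (expand along row 1) = 3·(-4) − (-3)·(-25) + 4·(-28) = -199.
Characteristic polynomial: λ³ − 10λ² − 8λ + 199 = 0.
Substitute λ = y + (tr M)/3 = y + 3.333333 to remove the quadratic term: y³ + p·y + q = 0 with p = s − (tr M)²/3 = -41.333333 and q = −2(tr M)³/27 + (tr M)·s/3 − det M = 98.259259.
Three real roots ⇒ use the trigonometric (Viète) form: r = 2√(−p/3) = 7.423686, φ = arccos(3q/(p·r)) = arccos(-0.960671) = 2.860205 rad.
y_k = r·cos(φ/3 − 2πk/3) for k = 0, 1, 2 gives y = 4.297666, 3.093388, -7.391054.
λ_k = y_k + 3.333333 gives λ = 7.6310, 6.4267, -4.0577 (check: the sum is 10.0000 = tr M).

Hence λ_max = 7.6310 and λ_min = -4.0577.


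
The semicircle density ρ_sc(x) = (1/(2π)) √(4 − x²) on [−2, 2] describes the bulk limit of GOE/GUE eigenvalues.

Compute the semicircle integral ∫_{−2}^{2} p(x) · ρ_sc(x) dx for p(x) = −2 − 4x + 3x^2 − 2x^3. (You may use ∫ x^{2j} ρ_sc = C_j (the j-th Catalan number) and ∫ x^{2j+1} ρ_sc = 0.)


Write p(x) = Σ a_i x^i, split into monomials and integrate each against ρ_sc separately.
Using ∫ x^{2j} ρ_sc = C_j = (1/(j+1)) C(2j, j) (Catalan numbers) and ∫ x^{2j+1} ρ_sc = 0 (odd monomials vanish by symmetry):
  i = 0 (even): a_0 · C_{0} = -2 · 1 = -2
  i = 1 (odd): ∫ x^1 ρ_sc = 0 (vanishes)
  i = 2 (even): a_2 · C_{1} = 3 · 1 = 3
  i = 3 (odd): ∫ x^3 ρ_sc = 0 (vanishes)

Summing the contributions: ∫_{−2}^{2} p(x) ρ_sc(x) dx = (-2) + 3 = 1.


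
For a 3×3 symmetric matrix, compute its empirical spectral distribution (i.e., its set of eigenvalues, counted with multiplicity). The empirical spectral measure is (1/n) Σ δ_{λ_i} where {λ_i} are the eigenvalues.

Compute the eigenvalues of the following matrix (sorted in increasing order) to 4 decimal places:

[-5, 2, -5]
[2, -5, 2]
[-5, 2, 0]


Since M is real symmetric, all three eigenvalues are real; they are the roots of det(λI − M) = λ³ − (tr M) λ² + s λ − det M, where s is the sum of the principal 2×2 minors.
tr M = -5 + (-5) + 0 = -10.
s = ((-5)·(-5) − 2²) + ((-5)·0 − (-5)²) + ((-5)·0 − 2²) = 21 + (-25) + (-4) = -8.
det M (expand along row 1) = (-5)·(-4) − 2·10 + (-5)·(-21) = 105.
Characteristic polynomial: λ³ + 10λ² − 8λ − 105 = 0.
Substitute λ = y + (tr M)/3 = y − 3.333333 to remove the quadratic term: y³ + p·y + q = 0 with p = s − (tr M)²/3 = -41.333333 and q = −2(tr M)³/27 + (tr M)·s/3 − det M = -4.259259.
Three real roots ⇒ use the trigonometric (Viète) form: r = 2√(−p/3) = 7.423686, φ = arccos(3q/(p·r)) = arccos(0.041642) = 1.529142 rad.
y_k = r·cos(φ/3 − 2πk/3) for k = 0, 1, 2 gives y = 6.480017, -0.103073, -6.376944.
λ_k = y_k − 3.333333 gives λ = 3.1467, -3.4364, -9.7103 (check: the sum is -10.0000 = tr M).

Eigenvalues sorted in increasing order: [-9.7103, -3.4364, 3.1467].


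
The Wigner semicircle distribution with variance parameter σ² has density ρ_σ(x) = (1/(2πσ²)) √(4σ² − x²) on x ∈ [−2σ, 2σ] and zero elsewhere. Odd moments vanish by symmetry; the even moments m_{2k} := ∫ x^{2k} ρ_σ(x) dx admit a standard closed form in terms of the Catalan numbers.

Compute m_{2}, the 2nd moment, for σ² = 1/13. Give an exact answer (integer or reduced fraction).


By the scaled semicircle moment identity, m_{2k} = σ^{2k} · C_k with k = 1.
C_1 = (1/(k+1)) · C(2k, k) = (1/2) · C(2, 1) = (1/2) · 2 = 1.
σ^{2k} = (σ²)^k = (1/13)^1 = 1/13.

Therefore m_{2} = σ^{2} · C_1 = (1/13) · 1 = 1/13.


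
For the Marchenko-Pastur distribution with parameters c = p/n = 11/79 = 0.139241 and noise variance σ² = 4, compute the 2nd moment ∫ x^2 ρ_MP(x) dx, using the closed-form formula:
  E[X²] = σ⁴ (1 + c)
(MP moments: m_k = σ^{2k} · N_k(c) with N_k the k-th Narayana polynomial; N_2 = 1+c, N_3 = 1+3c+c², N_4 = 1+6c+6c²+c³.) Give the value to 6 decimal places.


E[X²] = σ⁴ (1 + c) (second MP moment). With σ² = 4 (so σ⁴ = 16) and c = 11/79 = 0.139241: E[X²] = 16 · (1 + 0.139241) = 16 · 1.139241.

So E[X^2] = 18.227848.


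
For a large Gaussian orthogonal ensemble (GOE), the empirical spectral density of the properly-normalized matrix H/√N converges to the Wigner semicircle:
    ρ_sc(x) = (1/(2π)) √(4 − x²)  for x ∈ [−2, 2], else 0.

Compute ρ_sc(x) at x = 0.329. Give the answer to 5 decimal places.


ρ_sc(x) = (1/(2π)) √(4 − x²). With x = 0.329:
  4 − x² = 4 − (0.329)² = 4 − 0.108241 = 3.891759.
  √(4 − x²) = 1.972754.
  1/(2π) = 0.159155.
  ρ_sc(0.329) = 0.159155 · 1.972754 = 0.313974.

Rounded to 5 decimal places: ρ_sc(0.329) ≈ 0.31397.


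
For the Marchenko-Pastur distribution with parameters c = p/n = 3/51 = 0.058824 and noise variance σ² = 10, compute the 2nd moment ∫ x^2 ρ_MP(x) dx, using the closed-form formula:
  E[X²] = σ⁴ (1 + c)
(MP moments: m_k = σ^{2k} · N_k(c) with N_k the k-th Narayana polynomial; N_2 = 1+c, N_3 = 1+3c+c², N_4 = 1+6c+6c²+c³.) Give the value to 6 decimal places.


E[X²] = σ⁴ (1 + c) (second MP moment). With σ² = 10 (so σ⁴ = 100) and c = 3/51 = 0.058824: E[X²] = 100 · (1 + 0.058824) = 100 · 1.058824.

So E[X^2] = 105.882353.


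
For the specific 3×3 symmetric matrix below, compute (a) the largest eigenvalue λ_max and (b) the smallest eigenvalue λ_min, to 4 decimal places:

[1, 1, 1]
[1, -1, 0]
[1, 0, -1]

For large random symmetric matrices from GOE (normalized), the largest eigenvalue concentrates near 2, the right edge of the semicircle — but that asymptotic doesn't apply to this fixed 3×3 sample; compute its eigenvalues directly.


Since M is real symmetric, all three eigenvalues are real; they are the roots of det(λI − M) = λ³ − (tr M) λ² + s λ − det M, where s is the sum of the principal 2×2 minors.
tr M = 1 + (-1) + (-1) = -1.
s = (1·(-1) − 1²) + (1·(-1) − 1²) + ((-1)·(-1) − 0²) = -2 + (-2) + 1 = -3.
det M (expand along row 1) = 1·1 − 1·(-1) + 1·1 = 3.
Characteristic polynomial: λ³ + λ² − 3λ − 3 = 0.
Substitute λ = y + (tr M)/3 = y − 0.333333 to remove the quadratic term: y³ + p·y + q = 0 with p = s − (tr M)²/3 = -3.333333 and q = −2(tr M)³/27 + (tr M)·s/3 − det M = -1.925926.
Three real roots ⇒ use the trigonometric (Viète) form: r = 2√(−p/3) = 2.108185, φ = arccos(3q/(p·r)) = arccos(0.822192) = 0.605545 rad.
y_k = r·cos(φ/3 − 2πk/3) for k = 0, 1, 2 gives y = 2.065384, -0.666667, -1.398717.
λ_k = y_k − 0.333333 gives λ = 1.7321, -1.0000, -1.7321 (check: the sum is -1.0000 = tr M).

Hence λ_max = 1.7321 and λ_min = -1.7321.


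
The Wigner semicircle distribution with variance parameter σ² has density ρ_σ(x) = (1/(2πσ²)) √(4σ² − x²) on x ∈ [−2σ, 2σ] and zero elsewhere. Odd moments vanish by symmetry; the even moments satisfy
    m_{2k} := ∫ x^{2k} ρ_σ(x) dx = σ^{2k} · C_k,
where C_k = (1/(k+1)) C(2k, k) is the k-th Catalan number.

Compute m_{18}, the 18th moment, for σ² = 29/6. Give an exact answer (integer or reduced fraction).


By the scaled semicircle moment identity, m_{2k} = σ^{2k} · C_k with k = 9.
C_9 = (1/(k+1)) · C(2k, k) = (1/10) · C(18, 9) = (1/10) · 48620 = 4862.
σ^{2k} = (σ²)^k = (29/6)^9 = 14507145975869/10077696.

Therefore m_{18} = σ^{18} · C_9 = (14507145975869/10077696) · 4862 = 35266871867337539/5038848.


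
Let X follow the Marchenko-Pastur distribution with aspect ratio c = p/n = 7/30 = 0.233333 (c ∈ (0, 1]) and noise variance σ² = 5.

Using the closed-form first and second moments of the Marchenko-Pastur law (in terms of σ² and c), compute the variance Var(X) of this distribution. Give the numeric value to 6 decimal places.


Recall the MP moments m_1 = E[X] = σ² and m_2 = E[X²] = σ⁴ (1 + c).
m_1 = E[X] = σ² = 5, so m_1² = 25.
m_2 = E[X²] = σ⁴ (1 + c) = 25 · (1 + 0.233333) = 25 · 1.233333 = 30.833333.
(Note m_2 − m_1² simplifies to c · σ⁴ = 0.233333 · 25.)

Var(X) = m_2 − m_1² = 30.833333 − 25 = 5.833333.


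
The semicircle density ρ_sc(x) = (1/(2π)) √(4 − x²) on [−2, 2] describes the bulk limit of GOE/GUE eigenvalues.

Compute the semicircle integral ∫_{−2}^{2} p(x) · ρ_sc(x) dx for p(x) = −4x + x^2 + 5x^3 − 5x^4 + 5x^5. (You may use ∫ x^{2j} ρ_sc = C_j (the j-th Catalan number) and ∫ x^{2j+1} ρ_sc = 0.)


Write p(x) = Σ a_i x^i, split into monomials and integrate each against ρ_sc separately.
Using ∫ x^{2j} ρ_sc = C_j = (1/(j+1)) C(2j, j) (Catalan numbers) and ∫ x^{2j+1} ρ_sc = 0 (odd monomials vanish by symmetry):
  i = 1 (odd): ∫ x^1 ρ_sc = 0 (vanishes)
  i = 2 (even): a_2 · C_{1} = 1 · 1 = 1
  i = 3 (odd): ∫ x^3 ρ_sc = 0 (vanishes)
  i = 4 (even): a_4 · C_{2} = -5 · 2 = -10
  i = 5 (odd): ∫ x^5 ρ_sc = 0 (vanishes)

Summing the contributions: ∫_{−2}^{2} p(x) ρ_sc(x) dx = 1 + (-10) = -9.


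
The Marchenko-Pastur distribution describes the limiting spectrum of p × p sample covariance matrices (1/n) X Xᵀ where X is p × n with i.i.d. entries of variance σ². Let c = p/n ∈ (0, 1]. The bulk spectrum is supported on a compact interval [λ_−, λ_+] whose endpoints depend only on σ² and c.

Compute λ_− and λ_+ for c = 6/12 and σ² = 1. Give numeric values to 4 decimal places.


c = 6/12 = 0.500000; √c = 0.707107.
λ_− = σ² (1 − √c)² = 1 · (1 − 0.707107)² = 1 · (0.292893)² = 0.085786.
λ_+ = σ² (1 + √c)² = 1 · (1 + 0.707107)² = 1 · (1.707107)² = 2.914214.

Rounded to 4 decimal places: λ_− ≈ 0.0858, λ_+ ≈ 2.9142.


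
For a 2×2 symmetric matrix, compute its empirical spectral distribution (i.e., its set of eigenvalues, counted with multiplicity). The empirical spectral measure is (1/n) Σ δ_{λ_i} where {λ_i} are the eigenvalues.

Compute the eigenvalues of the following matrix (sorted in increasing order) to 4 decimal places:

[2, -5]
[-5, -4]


Since M is real symmetric, both eigenvalues are real; they are the roots of det(λI − M) = λ² − (tr M) λ + det M.
tr M = 2 + (-4) = -2.
det M = 2·(-4) − (-5)² = -8 − 25 = -33.
Characteristic polynomial: λ² + 2λ − 33 = 0.
Discriminant Δ = (tr M)² − 4·det M = 4 − (-132) = 136; √Δ = 11.661904.
λ = (tr M ± √Δ)/2 = (-2 ± 11.661904)/2, giving (tr M − √Δ)/2 = -6.8310 and (tr M + √Δ)/2 = 4.8310.

Eigenvalues sorted in increasing order: [-6.8310, 4.8310].


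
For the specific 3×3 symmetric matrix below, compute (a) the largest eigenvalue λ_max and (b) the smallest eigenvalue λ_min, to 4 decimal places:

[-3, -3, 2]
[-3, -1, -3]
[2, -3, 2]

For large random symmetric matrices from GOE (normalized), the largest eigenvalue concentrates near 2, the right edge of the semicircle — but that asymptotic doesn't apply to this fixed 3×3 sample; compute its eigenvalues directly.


Since M is real symmetric, all three eigenvalues are real; they are the roots of det(λI − M) = λ³ − (tr M) λ² + s λ − det M, where s is the sum of the principal 2×2 minors.
tr M = -3 + (-1) + 2 = -2.
s = ((-3)·(-1) − (-3)²) + ((-3)·2 − 2²) + ((-1)·2 − (-3)²) = -6 + (-10) + (-11) = -27.
det M (expand along row 1) = (-3)·(-11) − (-3)·0 + 2·11 = 55.
Characteristic polynomial: λ³ + 2λ² − 27λ − 55 = 0.
Substitute λ = y + (tr M)/3 = y − 0.666667 to remove the quadratic term: y³ + p·y + q = 0 with p = s − (tr M)²/3 = -28.333333 and q = −2(tr M)³/27 + (tr M)·s/3 − det M = -36.407407.
Three real roots ⇒ use the trigonometric (Viète) form: r = 2√(−p/3) = 6.146363, φ = arccos(3q/(p·r)) = arccos(0.627184) = 0.892864 rad.
y_k = r·cos(φ/3 − 2πk/3) for k = 0, 1, 2 gives y = 5.876149, -1.377149, -4.499000.
λ_k = y_k − 0.666667 gives λ = 5.2095, -2.0438, -5.1657 (check: the sum is -2.0000 = tr M).

Hence λ_max = 5.2095 and λ_min = -5.1657.


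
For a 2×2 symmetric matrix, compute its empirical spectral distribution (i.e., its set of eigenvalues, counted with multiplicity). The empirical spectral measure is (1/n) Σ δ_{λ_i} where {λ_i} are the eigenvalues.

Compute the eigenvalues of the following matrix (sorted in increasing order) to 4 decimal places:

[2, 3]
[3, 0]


Since M is real symmetric, both eigenvalues are real; they are the roots of det(λI − M) = λ² − (tr M) λ + det M.
tr M = 2 + 0 = 2.
det M = 2·0 − 3² = 0 − 9 = -9.
Characteristic polynomial: λ² − 2λ − 9 = 0.
Discriminant Δ = (tr M)² − 4·det M = 4 − (-36) = 40; √Δ = 6.324555.
λ = (tr M ± √Δ)/2 = (2 ± 6.324555)/2, giving (tr M − √Δ)/2 = -2.1623 and (tr M + √Δ)/2 = 4.1623.

Eigenvalues sorted in increasing order: [-2.1623, 4.1623].


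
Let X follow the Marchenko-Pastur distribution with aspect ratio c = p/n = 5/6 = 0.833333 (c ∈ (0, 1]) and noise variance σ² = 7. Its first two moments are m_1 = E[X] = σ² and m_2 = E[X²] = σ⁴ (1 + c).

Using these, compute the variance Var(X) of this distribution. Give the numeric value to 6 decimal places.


m_1 = E[X] = σ² = 7, so m_1² = 49.
m_2 = E[X²] = σ⁴ (1 + c) = 49 · (1 + 0.833333) = 49 · 1.833333 = 89.833333.
(Note m_2 − m_1² simplifies to c · σ⁴ = 0.833333 · 49.)

Var(X) = m_2 − m_1² = 89.833333 − 49 = 40.833333.


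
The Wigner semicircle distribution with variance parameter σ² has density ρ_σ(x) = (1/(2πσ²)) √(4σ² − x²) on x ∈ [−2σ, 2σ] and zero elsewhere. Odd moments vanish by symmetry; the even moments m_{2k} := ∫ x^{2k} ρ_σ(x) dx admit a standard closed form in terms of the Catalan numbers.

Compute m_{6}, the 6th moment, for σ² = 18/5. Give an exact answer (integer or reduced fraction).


By the scaled semicircle moment identity, m_{2k} = σ^{2k} · C_k with k = 3.
C_3 = (1/(k+1)) · C(2k, k) = (1/4) · C(6, 3) = (1/4) · 20 = 5.
σ^{2k} = (σ²)^k = (18/5)^3 = 5832/125.

Therefore m_{6} = σ^{6} · C_3 = (5832/125) · 5 = 5832/25.


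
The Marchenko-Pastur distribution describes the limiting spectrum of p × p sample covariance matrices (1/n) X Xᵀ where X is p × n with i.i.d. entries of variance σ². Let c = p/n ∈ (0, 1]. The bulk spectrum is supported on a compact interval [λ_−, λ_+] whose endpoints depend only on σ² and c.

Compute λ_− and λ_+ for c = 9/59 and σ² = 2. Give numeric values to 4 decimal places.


c = 9/59 = 0.152542; √c = 0.390567.
λ_− = σ² (1 − √c)² = 2 · (1 − 0.390567)² = 2 · (0.609433)² = 0.742818.
λ_+ = σ² (1 + √c)² = 2 · (1 + 0.390567)² = 2 · (1.390567)² = 3.867352.

Rounded to 4 decimal places: λ_− ≈ 0.7428, λ_+ ≈ 3.8674.


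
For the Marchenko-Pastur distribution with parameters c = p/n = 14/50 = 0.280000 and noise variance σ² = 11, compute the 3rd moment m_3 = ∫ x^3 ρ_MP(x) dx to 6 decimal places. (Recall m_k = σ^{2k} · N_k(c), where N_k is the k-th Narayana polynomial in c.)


E[X³] = σ⁶ (1 + 3c + c²) (third MP moment). With σ² = 11 (so σ⁶ = 1331) and c = 14/50 = 0.280000: E[X³] = 1331 · (1 + 3·0.280000 + (0.280000)²) = 1331 · 1.918400.

So E[X^3] = 2553.390400.


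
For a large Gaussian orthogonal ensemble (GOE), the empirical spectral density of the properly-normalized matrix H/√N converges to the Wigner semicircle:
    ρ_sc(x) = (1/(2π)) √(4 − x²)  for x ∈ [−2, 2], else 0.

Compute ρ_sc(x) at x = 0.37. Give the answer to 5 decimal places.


ρ_sc(x) = (1/(2π)) √(4 − x²). With x = 0.37:
  4 − x² = 4 − (0.37)² = 4 − 0.136900 = 3.863100.
  √(4 − x²) = 1.965477.
  1/(2π) = 0.159155.
  ρ_sc(0.37) = 0.159155 · 1.965477 = 0.312815.

Rounded to 5 decimal places: ρ_sc(0.37) ≈ 0.31282.


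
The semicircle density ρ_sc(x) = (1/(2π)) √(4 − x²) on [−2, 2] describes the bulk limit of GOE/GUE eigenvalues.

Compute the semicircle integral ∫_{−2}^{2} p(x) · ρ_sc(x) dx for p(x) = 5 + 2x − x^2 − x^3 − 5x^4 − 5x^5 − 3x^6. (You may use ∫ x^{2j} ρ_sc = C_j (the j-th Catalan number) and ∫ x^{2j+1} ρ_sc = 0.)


Write p(x) = Σ a_i x^i, split into monomials and integrate each against ρ_sc separately.
Using ∫ x^{2j} ρ_sc = C_j = (1/(j+1)) C(2j, j) (Catalan numbers) and ∫ x^{2j+1} ρ_sc = 0 (odd monomials vanish by symmetry):
  i = 0 (even): a_0 · C_{0} = 5 · 1 = 5
  i = 1 (odd): ∫ x^1 ρ_sc = 0 (vanishes)
  i = 2 (even): a_2 · C_{1} = -1 · 1 = -1
  i = 3 (odd): ∫ x^3 ρ_sc = 0 (vanishes)
  i = 4 (even): a_4 · C_{2} = -5 · 2 = -10
  i = 5 (odd): ∫ x^5 ρ_sc = 0 (vanishes)
  i = 6 (even): a_6 · C_{3} = -3 · 5 = -15

Summing the contributions: ∫_{−2}^{2} p(x) ρ_sc(x) dx = 5 + (-1) + (-10) + (-15) = -21.


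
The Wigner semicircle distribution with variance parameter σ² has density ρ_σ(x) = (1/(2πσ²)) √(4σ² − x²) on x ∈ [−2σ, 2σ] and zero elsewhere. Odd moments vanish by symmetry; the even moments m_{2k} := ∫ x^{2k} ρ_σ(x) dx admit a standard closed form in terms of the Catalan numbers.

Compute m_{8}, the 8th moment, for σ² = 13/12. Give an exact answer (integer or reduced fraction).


By the scaled semicircle moment identity, m_{2k} = σ^{2k} · C_k with k = 4.
C_4 = (1/(k+1)) · C(2k, k) = (1/5) · C(8, 4) = (1/5) · 70 = 14.
σ^{2k} = (σ²)^k = (13/12)^4 = 28561/20736.

Therefore m_{8} = σ^{8} · C_4 = (28561/20736) · 14 = 199927/10368.


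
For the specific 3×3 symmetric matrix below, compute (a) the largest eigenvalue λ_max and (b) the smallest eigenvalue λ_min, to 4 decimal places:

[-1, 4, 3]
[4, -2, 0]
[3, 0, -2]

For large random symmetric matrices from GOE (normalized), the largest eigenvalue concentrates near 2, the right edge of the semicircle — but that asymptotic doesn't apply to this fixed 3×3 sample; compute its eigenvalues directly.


Since M is real symmetric, all three eigenvalues are real; they are the roots of det(λI − M) = λ³ − (tr M) λ² + s λ − det M, where s is the sum of the principal 2×2 minors.
tr M = -1 + (-2) + (-2) = -5.
s = ((-1)·(-2) − 4²) + ((-1)·(-2) − 3²) + ((-2)·(-2) − 0²) = -14 + (-7) + 4 = -17.
det M (expand along row 1) = (-1)·4 − 4·(-8) + 3·6 = 46.
Characteristic polynomial: λ³ + 5λ² − 17λ − 46 = 0.
Substitute λ = y + (tr M)/3 = y − 1.666667 to remove the quadratic term: y³ + p·y + q = 0 with p = s − (tr M)²/3 = -25.333333 and q = −2(tr M)³/27 + (tr M)·s/3 − det M = -8.407407.
Three real roots ⇒ use the trigonometric (Viète) form: r = 2√(−p/3) = 5.811865, φ = arccos(3q/(p·r)) = arccos(0.171307) = 1.398640 rad.
y_k = r·cos(φ/3 − 2πk/3) for k = 0, 1, 2 gives y = 5.191604, -0.333333, -4.858271.
λ_k = y_k − 1.666667 gives λ = 3.5249, -2.0000, -6.5249 (check: the sum is -5.0000 = tr M).

Hence λ_max = 3.5249 and λ_min = -6.5249.


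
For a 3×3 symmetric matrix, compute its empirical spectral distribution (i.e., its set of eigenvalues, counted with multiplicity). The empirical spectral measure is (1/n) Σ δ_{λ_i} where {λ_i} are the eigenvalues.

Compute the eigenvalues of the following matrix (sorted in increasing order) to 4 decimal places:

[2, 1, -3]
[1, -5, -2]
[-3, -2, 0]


Since M is real symmetric, all three eigenvalues are real; they are the roots of det(λI − M) = λ³ − (tr M) λ² + s λ − det M, where s is the sum of the principal 2×2 minors.
tr M = 2 + (-5) + 0 = -3.
s = (2·(-5) − 1²) + (2·0 − (-3)²) + ((-5)·0 − (-2)²) = -11 + (-9) + (-4) = -24.
det M (expand along row 1) = 2·(-4) − 1·(-6) + (-3)·(-17) = 49.
Characteristic polynomial: λ³ + 3λ² − 24λ − 49 = 0.
Substitute λ = y + (tr M)/3 = y − 1.000000 to remove the quadratic term: y³ + p·y + q = 0 with p = s − (tr M)²/3 = -27.000000 and q = −2(tr M)³/27 + (tr M)·s/3 − det M = -23.000000.
Three real roots ⇒ use the trigonometric (Viète) form: r = 2√(−p/3) = 6.000000, φ = arccos(3q/(p·r)) = arccos(0.425926) = 1.130811 rad.
y_k = r·cos(φ/3 − 2πk/3) for k = 0, 1, 2 gives y = 5.578778, -0.876819, -4.701959.
λ_k = y_k − 1.000000 gives λ = 4.5788, -1.8768, -5.7020 (check: the sum is -3.0000 = tr M).

Eigenvalues sorted in increasing order: [-5.7020, -1.8768, 4.5788].


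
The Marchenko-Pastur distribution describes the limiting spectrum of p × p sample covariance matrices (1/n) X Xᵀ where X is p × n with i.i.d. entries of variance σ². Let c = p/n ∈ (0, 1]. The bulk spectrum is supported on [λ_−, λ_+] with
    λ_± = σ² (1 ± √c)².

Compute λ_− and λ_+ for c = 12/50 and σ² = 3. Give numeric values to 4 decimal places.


c = 12/50 = 0.240000; √c = 0.489898.
λ_− = σ² (1 − √c)² = 3 · (1 − 0.489898)² = 3 · (0.510102)² = 0.780612.
λ_+ = σ² (1 + √c)² = 3 · (1 + 0.489898)² = 3 · (1.489898)² = 6.659388.

Rounded to 4 decimal places: λ_− ≈ 0.7806, λ_+ ≈ 6.6594.


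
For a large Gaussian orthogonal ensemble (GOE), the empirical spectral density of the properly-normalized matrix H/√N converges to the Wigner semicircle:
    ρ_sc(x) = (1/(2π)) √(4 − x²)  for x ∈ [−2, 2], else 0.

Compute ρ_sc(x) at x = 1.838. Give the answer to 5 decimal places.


ρ_sc(x) = (1/(2π)) √(4 − x²). With x = 1.838:
  4 − x² = 4 − (1.838)² = 4 − 3.378244 = 0.621756.
  √(4 − x²) = 0.788515.
  1/(2π) = 0.159155.
  ρ_sc(1.838) = 0.159155 · 0.788515 = 0.125496.

Rounded to 5 decimal places: ρ_sc(1.838) ≈ 0.12550.


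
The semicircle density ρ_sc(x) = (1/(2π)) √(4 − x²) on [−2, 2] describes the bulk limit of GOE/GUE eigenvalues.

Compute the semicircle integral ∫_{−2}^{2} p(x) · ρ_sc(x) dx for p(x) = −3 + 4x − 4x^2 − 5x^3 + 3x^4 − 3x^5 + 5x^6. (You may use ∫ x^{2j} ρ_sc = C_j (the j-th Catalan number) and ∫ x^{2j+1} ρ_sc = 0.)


Write p(x) = Σ a_i x^i, split into monomials and integrate each against ρ_sc separately.
Using ∫ x^{2j} ρ_sc = C_j = (1/(j+1)) C(2j, j) (Catalan numbers) and ∫ x^{2j+1} ρ_sc = 0 (odd monomials vanish by symmetry):
  i = 0 (even): a_0 · C_{0} = -3 · 1 = -3
  i = 1 (odd): ∫ x^1 ρ_sc = 0 (vanishes)
  i = 2 (even): a_2 · C_{1} = -4 · 1 = -4
  i = 3 (odd): ∫ x^3 ρ_sc = 0 (vanishes)
  i = 4 (even): a_4 · C_{2} = 3 · 2 = 6
  i = 5 (odd): ∫ x^5 ρ_sc = 0 (vanishes)
  i = 6 (even): a_6 · C_{3} = 5 · 5 = 25

Summing the contributions: ∫_{−2}^{2} p(x) ρ_sc(x) dx = (-3) + (-4) + 6 + 25 = 24.


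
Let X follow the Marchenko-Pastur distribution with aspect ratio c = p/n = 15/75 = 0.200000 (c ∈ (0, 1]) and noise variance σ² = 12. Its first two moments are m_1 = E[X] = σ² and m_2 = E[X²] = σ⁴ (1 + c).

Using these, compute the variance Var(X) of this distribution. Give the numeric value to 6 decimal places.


m_1 = E[X] = σ² = 12, so m_1² = 144.
m_2 = E[X²] = σ⁴ (1 + c) = 144 · (1 + 0.200000) = 144 · 1.200000 = 172.800000.
(Note m_2 − m_1² simplifies to c · σ⁴ = 0.200000 · 144.)

Var(X) = m_2 − m_1² = 172.800000 − 144 = 28.800000.


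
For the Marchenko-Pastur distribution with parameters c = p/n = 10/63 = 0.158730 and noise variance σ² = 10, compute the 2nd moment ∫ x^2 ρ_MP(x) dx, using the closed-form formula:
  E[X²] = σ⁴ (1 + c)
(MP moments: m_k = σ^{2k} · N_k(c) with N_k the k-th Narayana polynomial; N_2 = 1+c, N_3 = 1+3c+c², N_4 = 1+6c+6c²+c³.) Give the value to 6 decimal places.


E[X²] = σ⁴ (1 + c) (second MP moment). With σ² = 10 (so σ⁴ = 100) and c = 10/63 = 0.158730: E[X²] = 100 · (1 + 0.158730) = 100 · 1.158730.

So E[X^2] = 115.873016.


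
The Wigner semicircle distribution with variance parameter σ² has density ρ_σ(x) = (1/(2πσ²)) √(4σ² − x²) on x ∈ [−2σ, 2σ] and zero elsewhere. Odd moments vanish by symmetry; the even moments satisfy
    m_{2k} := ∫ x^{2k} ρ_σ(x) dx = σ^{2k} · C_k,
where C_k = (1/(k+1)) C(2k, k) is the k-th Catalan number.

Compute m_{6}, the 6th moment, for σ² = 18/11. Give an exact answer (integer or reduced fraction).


By the scaled semicircle moment identity, m_{2k} = σ^{2k} · C_k with k = 3.
C_3 = (1/(k+1)) · C(2k, k) = (1/4) · C(6, 3) = (1/4) · 20 = 5.
σ^{2k} = (σ²)^k = (18/11)^3 = 5832/1331.

Therefore m_{6} = σ^{6} · C_3 = (5832/1331) · 5 = 29160/1331.


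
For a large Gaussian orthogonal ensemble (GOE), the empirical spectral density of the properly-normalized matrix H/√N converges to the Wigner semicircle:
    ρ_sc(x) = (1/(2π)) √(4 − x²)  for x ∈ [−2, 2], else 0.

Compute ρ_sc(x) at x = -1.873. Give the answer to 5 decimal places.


ρ_sc(x) = (1/(2π)) √(4 − x²). With x = -1.873:
  4 − x² = 4 − (-1.873)² = 4 − 3.508129 = 0.491871.
  √(4 − x²) = 0.701335.
  1/(2π) = 0.159155.
  ρ_sc(-1.873) = 0.159155 · 0.701335 = 0.111621.

Rounded to 5 decimal places: ρ_sc(-1.873) ≈ 0.11162.


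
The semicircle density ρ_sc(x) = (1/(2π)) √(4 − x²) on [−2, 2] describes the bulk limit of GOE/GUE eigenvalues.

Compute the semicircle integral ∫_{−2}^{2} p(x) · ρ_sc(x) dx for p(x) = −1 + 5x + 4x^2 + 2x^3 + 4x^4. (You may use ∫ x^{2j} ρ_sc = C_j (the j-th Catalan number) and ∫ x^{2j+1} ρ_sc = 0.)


Write p(x) = Σ a_i x^i, split into monomials and integrate each against ρ_sc separately.
Using ∫ x^{2j} ρ_sc = C_j = (1/(j+1)) C(2j, j) (Catalan numbers) and ∫ x^{2j+1} ρ_sc = 0 (odd monomials vanish by symmetry):
  i = 0 (even): a_0 · C_{0} = -1 · 1 = -1
  i = 1 (odd): ∫ x^1 ρ_sc = 0 (vanishes)
  i = 2 (even): a_2 · C_{1} = 4 · 1 = 4
  i = 3 (odd): ∫ x^3 ρ_sc = 0 (vanishes)
  i = 4 (even): a_4 · C_{2} = 4 · 2 = 8

Summing the contributions: ∫_{−2}^{2} p(x) ρ_sc(x) dx = (-1) + 4 + 8 = 11.


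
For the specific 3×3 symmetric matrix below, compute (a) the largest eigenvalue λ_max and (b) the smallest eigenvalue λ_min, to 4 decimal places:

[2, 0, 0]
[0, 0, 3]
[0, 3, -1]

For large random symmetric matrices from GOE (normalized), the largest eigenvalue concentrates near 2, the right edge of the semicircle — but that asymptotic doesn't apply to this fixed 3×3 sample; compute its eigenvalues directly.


Since M is real symmetric, all three eigenvalues are real; they are the roots of det(λI − M) = λ³ − (tr M) λ² + s λ − det M, where s is the sum of the principal 2×2 minors.
tr M = 2 + 0 + (-1) = 1.
s = (2·0 − 0²) + (2·(-1) − 0²) + (0·(-1) − 3²) = 0 + (-2) + (-9) = -11.
det M (expand along row 1) = 2·(-9) − 0·0 + 0·0 = -18.
Characteristic polynomial: λ³ − λ² − 11λ + 18 = 0.
Substitute λ = y + (tr M)/3 = y + 0.333333 to remove the quadratic term: y³ + p·y + q = 0 with p = s − (tr M)²/3 = -11.333333 and q = −2(tr M)³/27 + (tr M)·s/3 − det M = 14.259259.
Three real roots ⇒ use the trigonometric (Viète) form: r = 2√(−p/3) = 3.887301, φ = arccos(3q/(p·r)) = arccos(-0.970985) = 2.900111 rad.
y_k = r·cos(φ/3 − 2πk/3) for k = 0, 1, 2 gives y = 2.208048, 1.666667, -3.874715.
λ_k = y_k + 0.333333 gives λ = 2.5414, 2.0000, -3.5414 (check: the sum is 1.0000 = tr M).

Hence λ_max = 2.5414 and λ_min = -3.5414.


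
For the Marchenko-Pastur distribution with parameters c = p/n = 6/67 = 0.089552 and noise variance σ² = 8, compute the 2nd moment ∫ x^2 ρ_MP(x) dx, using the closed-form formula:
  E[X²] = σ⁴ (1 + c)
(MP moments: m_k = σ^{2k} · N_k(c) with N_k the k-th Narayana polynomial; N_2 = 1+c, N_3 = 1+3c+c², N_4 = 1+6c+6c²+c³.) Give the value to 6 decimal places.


E[X²] = σ⁴ (1 + c) (second MP moment). With σ² = 8 (so σ⁴ = 64) and c = 6/67 = 0.089552: E[X²] = 64 · (1 + 0.089552) = 64 · 1.089552.

So E[X^2] = 69.731343.


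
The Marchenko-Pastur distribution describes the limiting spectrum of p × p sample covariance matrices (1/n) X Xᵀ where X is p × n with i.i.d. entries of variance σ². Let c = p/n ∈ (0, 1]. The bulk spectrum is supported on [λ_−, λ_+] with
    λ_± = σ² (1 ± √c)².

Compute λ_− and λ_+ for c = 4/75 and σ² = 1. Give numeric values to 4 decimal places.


c = 4/75 = 0.053333; √c = 0.230940.
λ_− = σ² (1 − √c)² = 1 · (1 − 0.230940)² = 1 · (0.769060)² = 0.591453.
λ_+ = σ² (1 + √c)² = 1 · (1 + 0.230940)² = 1 · (1.230940)² = 1.515214.

Rounded to 4 decimal places: λ_− ≈ 0.5915, λ_+ ≈ 1.5152.


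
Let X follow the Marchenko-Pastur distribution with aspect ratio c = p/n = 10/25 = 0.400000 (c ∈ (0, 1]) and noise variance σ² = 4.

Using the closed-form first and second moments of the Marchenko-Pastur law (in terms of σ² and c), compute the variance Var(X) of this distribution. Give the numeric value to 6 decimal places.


Recall the MP moments m_1 = E[X] = σ² and m_2 = E[X²] = σ⁴ (1 + c).
m_1 = E[X] = σ² = 4, so m_1² = 16.
m_2 = E[X²] = σ⁴ (1 + c) = 16 · (1 + 0.400000) = 16 · 1.400000 = 22.400000.
(Note m_2 − m_1² simplifies to c · σ⁴ = 0.400000 · 16.)

Var(X) = m_2 − m_1² = 22.400000 − 16 = 6.400000.


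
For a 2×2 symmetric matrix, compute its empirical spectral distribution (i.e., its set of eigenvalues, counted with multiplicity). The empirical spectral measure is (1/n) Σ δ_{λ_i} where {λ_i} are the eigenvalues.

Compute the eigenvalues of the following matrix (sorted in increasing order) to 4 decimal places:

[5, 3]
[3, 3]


Since M is real symmetric, both eigenvalues are real; they are the roots of det(λI − M) = λ² − (tr M) λ + det M.
tr M = 5 + 3 = 8.
det M = 5·3 − 3² = 15 − 9 = 6.
Characteristic polynomial: λ² − 8λ + 6 = 0.
Discriminant Δ = (tr M)² − 4·det M = 64 − 24 = 40; √Δ = 6.324555.
λ = (tr M ± √Δ)/2 = (8 ± 6.324555)/2, giving (tr M − √Δ)/2 = 0.8377 and (tr M + √Δ)/2 = 7.1623.

Eigenvalues sorted in increasing order: [0.8377, 7.1623].


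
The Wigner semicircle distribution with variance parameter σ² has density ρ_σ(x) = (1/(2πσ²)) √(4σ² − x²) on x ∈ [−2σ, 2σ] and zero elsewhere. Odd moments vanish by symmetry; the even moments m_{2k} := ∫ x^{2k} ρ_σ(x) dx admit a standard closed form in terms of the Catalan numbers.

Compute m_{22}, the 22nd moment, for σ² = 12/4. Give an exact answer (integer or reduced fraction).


By the scaled semicircle moment identity, m_{2k} = σ^{2k} · C_k with k = 11.
C_11 = (1/(k+1)) · C(2k, k) = (1/12) · C(22, 11) = (1/12) · 705432 = 58786.
σ^{2k} = (σ²)^k = (12/4)^11 = 177147.

Therefore m_{22} = σ^{22} · C_11 = 177147 · 58786 = 10413763542.


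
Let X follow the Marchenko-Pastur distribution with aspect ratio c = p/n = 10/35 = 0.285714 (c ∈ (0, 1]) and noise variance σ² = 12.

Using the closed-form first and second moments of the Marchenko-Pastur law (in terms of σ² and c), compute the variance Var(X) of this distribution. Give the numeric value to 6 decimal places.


Recall the MP moments m_1 = E[X] = σ² and m_2 = E[X²] = σ⁴ (1 + c).
m_1 = E[X] = σ² = 12, so m_1² = 144.
m_2 = E[X²] = σ⁴ (1 + c) = 144 · (1 + 0.285714) = 144 · 1.285714 = 185.142857.
(Note m_2 − m_1² simplifies to c · σ⁴ = 0.285714 · 144.)

Var(X) = m_2 − m_1² = 185.142857 − 144 = 41.142857.


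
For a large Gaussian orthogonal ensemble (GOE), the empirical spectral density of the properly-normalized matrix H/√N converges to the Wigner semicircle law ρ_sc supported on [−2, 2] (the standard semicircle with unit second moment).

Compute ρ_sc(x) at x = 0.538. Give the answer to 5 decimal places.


ρ_sc(x) = (1/(2π)) √(4 − x²). With x = 0.538:
  4 − x² = 4 − (0.538)² = 4 − 0.289444 = 3.710556.
  √(4 − x²) = 1.926280.
  1/(2π) = 0.159155.
  ρ_sc(0.538) = 0.159155 · 1.926280 = 0.306577.

Rounded to 5 decimal places: ρ_sc(0.538) ≈ 0.30658.
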